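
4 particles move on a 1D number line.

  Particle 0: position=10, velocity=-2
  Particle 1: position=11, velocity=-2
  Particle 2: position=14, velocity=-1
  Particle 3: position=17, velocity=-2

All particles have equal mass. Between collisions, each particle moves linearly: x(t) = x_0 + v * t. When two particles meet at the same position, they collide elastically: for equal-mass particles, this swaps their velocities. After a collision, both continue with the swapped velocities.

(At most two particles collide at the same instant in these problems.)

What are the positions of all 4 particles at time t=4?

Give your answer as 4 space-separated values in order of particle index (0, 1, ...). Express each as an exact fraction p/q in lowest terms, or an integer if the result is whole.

Collision at t=3: particles 2 and 3 swap velocities; positions: p0=4 p1=5 p2=11 p3=11; velocities now: v0=-2 v1=-2 v2=-2 v3=-1
Advance to t=4 (no further collisions before then); velocities: v0=-2 v1=-2 v2=-2 v3=-1; positions = 2 3 9 10

Answer: 2 3 9 10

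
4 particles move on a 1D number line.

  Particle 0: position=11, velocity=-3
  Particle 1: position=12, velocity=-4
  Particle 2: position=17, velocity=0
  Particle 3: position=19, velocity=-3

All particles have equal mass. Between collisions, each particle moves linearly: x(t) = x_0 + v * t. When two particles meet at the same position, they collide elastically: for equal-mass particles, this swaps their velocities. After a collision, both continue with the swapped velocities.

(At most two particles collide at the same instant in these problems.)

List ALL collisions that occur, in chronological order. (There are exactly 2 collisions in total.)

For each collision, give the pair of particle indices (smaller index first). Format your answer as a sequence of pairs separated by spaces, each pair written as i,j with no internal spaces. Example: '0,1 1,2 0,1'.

Collision at t=2/3: particles 2 and 3 swap velocities; positions: p0=9 p1=28/3 p2=17 p3=17; velocities now: v0=-3 v1=-4 v2=-3 v3=0
Collision at t=1: particles 0 and 1 swap velocities; positions: p0=8 p1=8 p2=16 p3=17; velocities now: v0=-4 v1=-3 v2=-3 v3=0

Answer: 2,3 0,1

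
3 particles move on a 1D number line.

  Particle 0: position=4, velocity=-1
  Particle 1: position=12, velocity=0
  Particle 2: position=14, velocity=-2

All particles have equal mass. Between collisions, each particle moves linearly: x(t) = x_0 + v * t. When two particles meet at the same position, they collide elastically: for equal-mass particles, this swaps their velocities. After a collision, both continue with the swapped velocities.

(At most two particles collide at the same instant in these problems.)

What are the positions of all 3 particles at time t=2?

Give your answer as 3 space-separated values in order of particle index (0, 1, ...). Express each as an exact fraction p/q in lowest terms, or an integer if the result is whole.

Answer: 2 10 12

Derivation:
Collision at t=1: particles 1 and 2 swap velocities; positions: p0=3 p1=12 p2=12; velocities now: v0=-1 v1=-2 v2=0
Advance to t=2 (no further collisions before then); velocities: v0=-1 v1=-2 v2=0; positions = 2 10 12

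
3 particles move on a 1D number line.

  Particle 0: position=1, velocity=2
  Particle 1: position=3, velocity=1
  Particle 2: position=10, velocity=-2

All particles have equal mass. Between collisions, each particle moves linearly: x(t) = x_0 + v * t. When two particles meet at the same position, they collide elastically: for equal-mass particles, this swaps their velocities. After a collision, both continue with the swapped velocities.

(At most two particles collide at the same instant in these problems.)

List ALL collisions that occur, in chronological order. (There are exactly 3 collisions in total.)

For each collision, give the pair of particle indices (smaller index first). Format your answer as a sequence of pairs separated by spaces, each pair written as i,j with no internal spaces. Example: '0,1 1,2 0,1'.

Collision at t=2: particles 0 and 1 swap velocities; positions: p0=5 p1=5 p2=6; velocities now: v0=1 v1=2 v2=-2
Collision at t=9/4: particles 1 and 2 swap velocities; positions: p0=21/4 p1=11/2 p2=11/2; velocities now: v0=1 v1=-2 v2=2
Collision at t=7/3: particles 0 and 1 swap velocities; positions: p0=16/3 p1=16/3 p2=17/3; velocities now: v0=-2 v1=1 v2=2

Answer: 0,1 1,2 0,1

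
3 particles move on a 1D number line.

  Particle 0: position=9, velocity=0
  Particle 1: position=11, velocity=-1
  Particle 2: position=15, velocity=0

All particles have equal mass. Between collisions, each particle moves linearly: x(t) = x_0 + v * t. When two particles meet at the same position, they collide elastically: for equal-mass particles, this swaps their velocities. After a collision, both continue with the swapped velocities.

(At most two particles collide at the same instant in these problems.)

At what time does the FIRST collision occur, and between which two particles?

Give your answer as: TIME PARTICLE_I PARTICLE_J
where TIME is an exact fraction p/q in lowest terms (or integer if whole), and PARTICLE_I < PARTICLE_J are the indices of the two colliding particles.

Answer: 2 0 1

Derivation:
Pair (0,1): pos 9,11 vel 0,-1 -> gap=2, closing at 1/unit, collide at t=2
Pair (1,2): pos 11,15 vel -1,0 -> not approaching (rel speed -1 <= 0)
Earliest collision: t=2 between 0 and 1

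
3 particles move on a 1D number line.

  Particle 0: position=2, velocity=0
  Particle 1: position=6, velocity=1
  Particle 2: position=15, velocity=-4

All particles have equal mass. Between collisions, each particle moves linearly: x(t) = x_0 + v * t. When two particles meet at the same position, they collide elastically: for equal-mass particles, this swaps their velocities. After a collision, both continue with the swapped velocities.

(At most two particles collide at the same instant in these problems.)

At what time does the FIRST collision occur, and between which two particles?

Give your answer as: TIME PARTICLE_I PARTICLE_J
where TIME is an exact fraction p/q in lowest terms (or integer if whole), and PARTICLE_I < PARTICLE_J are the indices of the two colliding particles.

Answer: 9/5 1 2

Derivation:
Pair (0,1): pos 2,6 vel 0,1 -> not approaching (rel speed -1 <= 0)
Pair (1,2): pos 6,15 vel 1,-4 -> gap=9, closing at 5/unit, collide at t=9/5
Earliest collision: t=9/5 between 1 and 2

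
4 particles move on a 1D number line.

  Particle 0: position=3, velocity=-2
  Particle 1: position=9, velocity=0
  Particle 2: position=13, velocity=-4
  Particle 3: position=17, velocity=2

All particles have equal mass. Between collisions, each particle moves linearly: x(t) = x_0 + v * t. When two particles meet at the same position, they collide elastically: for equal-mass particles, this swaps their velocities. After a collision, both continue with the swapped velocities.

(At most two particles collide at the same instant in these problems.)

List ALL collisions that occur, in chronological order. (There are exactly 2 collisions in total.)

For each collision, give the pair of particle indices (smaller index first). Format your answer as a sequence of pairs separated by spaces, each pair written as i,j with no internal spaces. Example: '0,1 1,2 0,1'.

Collision at t=1: particles 1 and 2 swap velocities; positions: p0=1 p1=9 p2=9 p3=19; velocities now: v0=-2 v1=-4 v2=0 v3=2
Collision at t=5: particles 0 and 1 swap velocities; positions: p0=-7 p1=-7 p2=9 p3=27; velocities now: v0=-4 v1=-2 v2=0 v3=2

Answer: 1,2 0,1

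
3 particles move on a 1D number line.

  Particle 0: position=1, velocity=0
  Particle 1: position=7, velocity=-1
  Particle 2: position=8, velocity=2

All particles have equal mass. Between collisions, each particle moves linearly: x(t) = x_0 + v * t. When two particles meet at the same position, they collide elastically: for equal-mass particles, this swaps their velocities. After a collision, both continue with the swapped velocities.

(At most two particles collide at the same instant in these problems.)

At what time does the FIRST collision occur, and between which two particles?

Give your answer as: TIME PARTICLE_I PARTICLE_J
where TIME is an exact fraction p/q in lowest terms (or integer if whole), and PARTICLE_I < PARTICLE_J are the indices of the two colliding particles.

Answer: 6 0 1

Derivation:
Pair (0,1): pos 1,7 vel 0,-1 -> gap=6, closing at 1/unit, collide at t=6
Pair (1,2): pos 7,8 vel -1,2 -> not approaching (rel speed -3 <= 0)
Earliest collision: t=6 between 0 and 1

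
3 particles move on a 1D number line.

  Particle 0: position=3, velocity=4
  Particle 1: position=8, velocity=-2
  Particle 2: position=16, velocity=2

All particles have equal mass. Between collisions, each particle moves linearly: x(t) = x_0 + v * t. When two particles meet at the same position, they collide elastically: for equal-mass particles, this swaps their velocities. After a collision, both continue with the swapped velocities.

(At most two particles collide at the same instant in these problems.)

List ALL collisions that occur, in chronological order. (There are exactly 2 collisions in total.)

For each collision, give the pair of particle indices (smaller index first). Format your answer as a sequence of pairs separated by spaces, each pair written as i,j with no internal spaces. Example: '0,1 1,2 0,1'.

Collision at t=5/6: particles 0 and 1 swap velocities; positions: p0=19/3 p1=19/3 p2=53/3; velocities now: v0=-2 v1=4 v2=2
Collision at t=13/2: particles 1 and 2 swap velocities; positions: p0=-5 p1=29 p2=29; velocities now: v0=-2 v1=2 v2=4

Answer: 0,1 1,2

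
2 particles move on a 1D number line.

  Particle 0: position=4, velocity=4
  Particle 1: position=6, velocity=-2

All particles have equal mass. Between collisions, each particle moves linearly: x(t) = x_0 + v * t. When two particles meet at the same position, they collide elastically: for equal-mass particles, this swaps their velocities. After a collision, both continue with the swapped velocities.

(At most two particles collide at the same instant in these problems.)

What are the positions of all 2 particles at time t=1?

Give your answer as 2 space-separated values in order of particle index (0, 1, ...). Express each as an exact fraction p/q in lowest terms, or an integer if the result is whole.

Collision at t=1/3: particles 0 and 1 swap velocities; positions: p0=16/3 p1=16/3; velocities now: v0=-2 v1=4
Advance to t=1 (no further collisions before then); velocities: v0=-2 v1=4; positions = 4 8

Answer: 4 8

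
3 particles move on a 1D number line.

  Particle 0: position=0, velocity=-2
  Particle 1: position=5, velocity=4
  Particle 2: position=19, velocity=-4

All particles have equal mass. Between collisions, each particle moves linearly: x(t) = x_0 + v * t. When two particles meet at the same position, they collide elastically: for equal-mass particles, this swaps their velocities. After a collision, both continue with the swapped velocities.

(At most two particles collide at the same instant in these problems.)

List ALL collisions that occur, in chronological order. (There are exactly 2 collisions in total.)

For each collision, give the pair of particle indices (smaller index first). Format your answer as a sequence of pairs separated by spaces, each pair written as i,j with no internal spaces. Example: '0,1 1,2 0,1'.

Answer: 1,2 0,1

Derivation:
Collision at t=7/4: particles 1 and 2 swap velocities; positions: p0=-7/2 p1=12 p2=12; velocities now: v0=-2 v1=-4 v2=4
Collision at t=19/2: particles 0 and 1 swap velocities; positions: p0=-19 p1=-19 p2=43; velocities now: v0=-4 v1=-2 v2=4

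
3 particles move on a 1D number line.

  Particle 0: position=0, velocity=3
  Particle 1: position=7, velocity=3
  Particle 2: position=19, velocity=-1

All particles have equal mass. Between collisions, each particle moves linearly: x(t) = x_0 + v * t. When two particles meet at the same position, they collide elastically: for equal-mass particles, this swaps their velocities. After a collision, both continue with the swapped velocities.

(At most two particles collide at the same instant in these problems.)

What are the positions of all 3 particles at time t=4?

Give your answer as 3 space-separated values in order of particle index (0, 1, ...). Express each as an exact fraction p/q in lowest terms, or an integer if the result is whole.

Collision at t=3: particles 1 and 2 swap velocities; positions: p0=9 p1=16 p2=16; velocities now: v0=3 v1=-1 v2=3
Advance to t=4 (no further collisions before then); velocities: v0=3 v1=-1 v2=3; positions = 12 15 19

Answer: 12 15 19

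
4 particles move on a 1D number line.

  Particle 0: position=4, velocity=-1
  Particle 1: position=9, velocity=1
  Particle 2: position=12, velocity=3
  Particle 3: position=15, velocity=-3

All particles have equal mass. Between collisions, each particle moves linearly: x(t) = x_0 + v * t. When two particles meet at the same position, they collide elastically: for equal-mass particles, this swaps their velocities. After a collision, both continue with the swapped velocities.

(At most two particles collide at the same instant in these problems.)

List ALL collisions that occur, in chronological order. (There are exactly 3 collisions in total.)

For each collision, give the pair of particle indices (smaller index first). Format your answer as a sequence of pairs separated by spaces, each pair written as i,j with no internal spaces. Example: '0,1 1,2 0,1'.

Collision at t=1/2: particles 2 and 3 swap velocities; positions: p0=7/2 p1=19/2 p2=27/2 p3=27/2; velocities now: v0=-1 v1=1 v2=-3 v3=3
Collision at t=3/2: particles 1 and 2 swap velocities; positions: p0=5/2 p1=21/2 p2=21/2 p3=33/2; velocities now: v0=-1 v1=-3 v2=1 v3=3
Collision at t=11/2: particles 0 and 1 swap velocities; positions: p0=-3/2 p1=-3/2 p2=29/2 p3=57/2; velocities now: v0=-3 v1=-1 v2=1 v3=3

Answer: 2,3 1,2 0,1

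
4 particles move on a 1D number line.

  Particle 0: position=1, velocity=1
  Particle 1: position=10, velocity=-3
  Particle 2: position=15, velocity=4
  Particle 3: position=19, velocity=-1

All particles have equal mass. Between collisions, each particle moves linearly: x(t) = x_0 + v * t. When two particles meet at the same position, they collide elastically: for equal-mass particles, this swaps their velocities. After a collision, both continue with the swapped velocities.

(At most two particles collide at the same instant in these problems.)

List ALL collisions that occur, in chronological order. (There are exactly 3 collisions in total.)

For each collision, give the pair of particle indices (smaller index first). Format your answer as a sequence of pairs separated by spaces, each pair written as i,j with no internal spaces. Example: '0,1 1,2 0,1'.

Answer: 2,3 0,1 1,2

Derivation:
Collision at t=4/5: particles 2 and 3 swap velocities; positions: p0=9/5 p1=38/5 p2=91/5 p3=91/5; velocities now: v0=1 v1=-3 v2=-1 v3=4
Collision at t=9/4: particles 0 and 1 swap velocities; positions: p0=13/4 p1=13/4 p2=67/4 p3=24; velocities now: v0=-3 v1=1 v2=-1 v3=4
Collision at t=9: particles 1 and 2 swap velocities; positions: p0=-17 p1=10 p2=10 p3=51; velocities now: v0=-3 v1=-1 v2=1 v3=4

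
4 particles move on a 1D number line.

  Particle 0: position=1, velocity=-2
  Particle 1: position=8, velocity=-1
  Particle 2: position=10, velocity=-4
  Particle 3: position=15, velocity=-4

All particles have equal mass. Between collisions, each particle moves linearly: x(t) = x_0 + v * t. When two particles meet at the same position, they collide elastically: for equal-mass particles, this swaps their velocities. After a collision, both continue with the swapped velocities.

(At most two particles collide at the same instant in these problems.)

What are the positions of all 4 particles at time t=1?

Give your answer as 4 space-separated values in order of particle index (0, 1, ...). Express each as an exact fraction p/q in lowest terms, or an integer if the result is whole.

Collision at t=2/3: particles 1 and 2 swap velocities; positions: p0=-1/3 p1=22/3 p2=22/3 p3=37/3; velocities now: v0=-2 v1=-4 v2=-1 v3=-4
Advance to t=1 (no further collisions before then); velocities: v0=-2 v1=-4 v2=-1 v3=-4; positions = -1 6 7 11

Answer: -1 6 7 11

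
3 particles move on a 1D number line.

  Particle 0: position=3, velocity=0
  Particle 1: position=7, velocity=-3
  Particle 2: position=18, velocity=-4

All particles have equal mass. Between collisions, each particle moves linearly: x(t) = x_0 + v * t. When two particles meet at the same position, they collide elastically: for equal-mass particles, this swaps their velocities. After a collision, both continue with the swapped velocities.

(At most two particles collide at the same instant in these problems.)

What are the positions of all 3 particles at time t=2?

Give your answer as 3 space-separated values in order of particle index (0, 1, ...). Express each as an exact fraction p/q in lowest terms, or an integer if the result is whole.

Collision at t=4/3: particles 0 and 1 swap velocities; positions: p0=3 p1=3 p2=38/3; velocities now: v0=-3 v1=0 v2=-4
Advance to t=2 (no further collisions before then); velocities: v0=-3 v1=0 v2=-4; positions = 1 3 10

Answer: 1 3 10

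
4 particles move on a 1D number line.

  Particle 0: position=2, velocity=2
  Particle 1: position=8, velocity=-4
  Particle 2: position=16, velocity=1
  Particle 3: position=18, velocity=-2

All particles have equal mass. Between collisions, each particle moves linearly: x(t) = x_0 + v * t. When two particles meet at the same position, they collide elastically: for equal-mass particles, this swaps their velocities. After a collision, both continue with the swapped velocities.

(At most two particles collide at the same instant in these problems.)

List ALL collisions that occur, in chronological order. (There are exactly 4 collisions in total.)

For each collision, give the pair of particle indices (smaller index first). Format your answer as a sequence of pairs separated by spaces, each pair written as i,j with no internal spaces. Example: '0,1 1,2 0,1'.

Collision at t=2/3: particles 2 and 3 swap velocities; positions: p0=10/3 p1=16/3 p2=50/3 p3=50/3; velocities now: v0=2 v1=-4 v2=-2 v3=1
Collision at t=1: particles 0 and 1 swap velocities; positions: p0=4 p1=4 p2=16 p3=17; velocities now: v0=-4 v1=2 v2=-2 v3=1
Collision at t=4: particles 1 and 2 swap velocities; positions: p0=-8 p1=10 p2=10 p3=20; velocities now: v0=-4 v1=-2 v2=2 v3=1
Collision at t=14: particles 2 and 3 swap velocities; positions: p0=-48 p1=-10 p2=30 p3=30; velocities now: v0=-4 v1=-2 v2=1 v3=2

Answer: 2,3 0,1 1,2 2,3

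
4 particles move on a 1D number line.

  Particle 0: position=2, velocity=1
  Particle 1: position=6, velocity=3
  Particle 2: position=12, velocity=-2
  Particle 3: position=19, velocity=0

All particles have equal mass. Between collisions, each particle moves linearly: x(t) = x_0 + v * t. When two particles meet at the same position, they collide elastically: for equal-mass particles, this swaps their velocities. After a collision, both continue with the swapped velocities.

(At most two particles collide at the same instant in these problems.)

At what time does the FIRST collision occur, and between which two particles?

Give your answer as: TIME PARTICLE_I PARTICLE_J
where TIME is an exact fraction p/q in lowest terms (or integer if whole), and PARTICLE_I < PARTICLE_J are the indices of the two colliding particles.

Answer: 6/5 1 2

Derivation:
Pair (0,1): pos 2,6 vel 1,3 -> not approaching (rel speed -2 <= 0)
Pair (1,2): pos 6,12 vel 3,-2 -> gap=6, closing at 5/unit, collide at t=6/5
Pair (2,3): pos 12,19 vel -2,0 -> not approaching (rel speed -2 <= 0)
Earliest collision: t=6/5 between 1 and 2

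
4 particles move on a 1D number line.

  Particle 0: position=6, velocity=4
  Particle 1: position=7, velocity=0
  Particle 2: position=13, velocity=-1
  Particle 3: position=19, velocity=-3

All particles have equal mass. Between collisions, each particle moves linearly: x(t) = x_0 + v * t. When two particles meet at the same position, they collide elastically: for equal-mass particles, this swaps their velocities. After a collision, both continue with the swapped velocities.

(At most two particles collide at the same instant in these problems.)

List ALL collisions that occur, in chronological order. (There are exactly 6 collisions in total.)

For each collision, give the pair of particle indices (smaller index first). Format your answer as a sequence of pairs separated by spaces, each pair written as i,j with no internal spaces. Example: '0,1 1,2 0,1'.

Answer: 0,1 1,2 2,3 1,2 0,1 1,2

Derivation:
Collision at t=1/4: particles 0 and 1 swap velocities; positions: p0=7 p1=7 p2=51/4 p3=73/4; velocities now: v0=0 v1=4 v2=-1 v3=-3
Collision at t=7/5: particles 1 and 2 swap velocities; positions: p0=7 p1=58/5 p2=58/5 p3=74/5; velocities now: v0=0 v1=-1 v2=4 v3=-3
Collision at t=13/7: particles 2 and 3 swap velocities; positions: p0=7 p1=78/7 p2=94/7 p3=94/7; velocities now: v0=0 v1=-1 v2=-3 v3=4
Collision at t=3: particles 1 and 2 swap velocities; positions: p0=7 p1=10 p2=10 p3=18; velocities now: v0=0 v1=-3 v2=-1 v3=4
Collision at t=4: particles 0 and 1 swap velocities; positions: p0=7 p1=7 p2=9 p3=22; velocities now: v0=-3 v1=0 v2=-1 v3=4
Collision at t=6: particles 1 and 2 swap velocities; positions: p0=1 p1=7 p2=7 p3=30; velocities now: v0=-3 v1=-1 v2=0 v3=4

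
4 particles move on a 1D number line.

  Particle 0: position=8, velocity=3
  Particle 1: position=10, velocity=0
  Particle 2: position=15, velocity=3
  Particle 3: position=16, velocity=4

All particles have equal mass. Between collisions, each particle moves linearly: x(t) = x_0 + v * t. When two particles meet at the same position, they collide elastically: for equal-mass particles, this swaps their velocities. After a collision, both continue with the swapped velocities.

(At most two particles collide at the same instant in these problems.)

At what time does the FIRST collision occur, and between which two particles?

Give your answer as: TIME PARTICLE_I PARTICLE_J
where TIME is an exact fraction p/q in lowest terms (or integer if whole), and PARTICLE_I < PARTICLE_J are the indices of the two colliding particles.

Pair (0,1): pos 8,10 vel 3,0 -> gap=2, closing at 3/unit, collide at t=2/3
Pair (1,2): pos 10,15 vel 0,3 -> not approaching (rel speed -3 <= 0)
Pair (2,3): pos 15,16 vel 3,4 -> not approaching (rel speed -1 <= 0)
Earliest collision: t=2/3 between 0 and 1

Answer: 2/3 0 1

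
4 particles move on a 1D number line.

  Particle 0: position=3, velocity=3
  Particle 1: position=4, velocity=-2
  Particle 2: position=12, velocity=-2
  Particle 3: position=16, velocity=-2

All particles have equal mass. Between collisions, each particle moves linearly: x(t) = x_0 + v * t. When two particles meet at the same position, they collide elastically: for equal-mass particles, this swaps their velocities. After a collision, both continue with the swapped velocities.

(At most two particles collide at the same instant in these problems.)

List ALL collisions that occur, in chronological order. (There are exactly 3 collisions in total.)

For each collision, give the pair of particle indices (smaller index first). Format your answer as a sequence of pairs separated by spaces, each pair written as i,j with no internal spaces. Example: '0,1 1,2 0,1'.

Answer: 0,1 1,2 2,3

Derivation:
Collision at t=1/5: particles 0 and 1 swap velocities; positions: p0=18/5 p1=18/5 p2=58/5 p3=78/5; velocities now: v0=-2 v1=3 v2=-2 v3=-2
Collision at t=9/5: particles 1 and 2 swap velocities; positions: p0=2/5 p1=42/5 p2=42/5 p3=62/5; velocities now: v0=-2 v1=-2 v2=3 v3=-2
Collision at t=13/5: particles 2 and 3 swap velocities; positions: p0=-6/5 p1=34/5 p2=54/5 p3=54/5; velocities now: v0=-2 v1=-2 v2=-2 v3=3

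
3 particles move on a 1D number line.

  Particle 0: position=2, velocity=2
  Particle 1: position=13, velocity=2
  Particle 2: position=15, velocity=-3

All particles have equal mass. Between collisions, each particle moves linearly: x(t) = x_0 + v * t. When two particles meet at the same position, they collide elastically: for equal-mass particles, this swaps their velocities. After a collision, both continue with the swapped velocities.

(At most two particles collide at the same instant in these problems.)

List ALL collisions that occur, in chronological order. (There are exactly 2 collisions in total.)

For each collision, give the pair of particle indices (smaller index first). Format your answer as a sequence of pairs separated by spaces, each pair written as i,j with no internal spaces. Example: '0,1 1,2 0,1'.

Answer: 1,2 0,1

Derivation:
Collision at t=2/5: particles 1 and 2 swap velocities; positions: p0=14/5 p1=69/5 p2=69/5; velocities now: v0=2 v1=-3 v2=2
Collision at t=13/5: particles 0 and 1 swap velocities; positions: p0=36/5 p1=36/5 p2=91/5; velocities now: v0=-3 v1=2 v2=2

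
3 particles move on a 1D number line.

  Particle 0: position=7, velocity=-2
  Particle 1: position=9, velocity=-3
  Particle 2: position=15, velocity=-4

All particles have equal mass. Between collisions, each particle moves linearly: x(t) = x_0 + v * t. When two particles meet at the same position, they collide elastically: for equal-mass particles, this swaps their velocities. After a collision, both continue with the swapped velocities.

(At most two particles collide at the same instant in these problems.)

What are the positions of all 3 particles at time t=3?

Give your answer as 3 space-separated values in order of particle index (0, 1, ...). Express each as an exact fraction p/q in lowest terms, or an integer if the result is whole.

Answer: 0 1 3

Derivation:
Collision at t=2: particles 0 and 1 swap velocities; positions: p0=3 p1=3 p2=7; velocities now: v0=-3 v1=-2 v2=-4
Advance to t=3 (no further collisions before then); velocities: v0=-3 v1=-2 v2=-4; positions = 0 1 3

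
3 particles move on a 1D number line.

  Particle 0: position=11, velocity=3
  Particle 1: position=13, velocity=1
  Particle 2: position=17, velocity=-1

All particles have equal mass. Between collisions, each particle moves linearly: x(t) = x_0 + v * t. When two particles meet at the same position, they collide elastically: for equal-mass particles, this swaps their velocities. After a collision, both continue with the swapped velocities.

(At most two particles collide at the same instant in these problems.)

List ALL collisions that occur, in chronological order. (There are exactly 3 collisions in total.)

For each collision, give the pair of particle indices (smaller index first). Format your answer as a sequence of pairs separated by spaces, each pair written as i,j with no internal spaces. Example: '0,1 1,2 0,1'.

Collision at t=1: particles 0 and 1 swap velocities; positions: p0=14 p1=14 p2=16; velocities now: v0=1 v1=3 v2=-1
Collision at t=3/2: particles 1 and 2 swap velocities; positions: p0=29/2 p1=31/2 p2=31/2; velocities now: v0=1 v1=-1 v2=3
Collision at t=2: particles 0 and 1 swap velocities; positions: p0=15 p1=15 p2=17; velocities now: v0=-1 v1=1 v2=3

Answer: 0,1 1,2 0,1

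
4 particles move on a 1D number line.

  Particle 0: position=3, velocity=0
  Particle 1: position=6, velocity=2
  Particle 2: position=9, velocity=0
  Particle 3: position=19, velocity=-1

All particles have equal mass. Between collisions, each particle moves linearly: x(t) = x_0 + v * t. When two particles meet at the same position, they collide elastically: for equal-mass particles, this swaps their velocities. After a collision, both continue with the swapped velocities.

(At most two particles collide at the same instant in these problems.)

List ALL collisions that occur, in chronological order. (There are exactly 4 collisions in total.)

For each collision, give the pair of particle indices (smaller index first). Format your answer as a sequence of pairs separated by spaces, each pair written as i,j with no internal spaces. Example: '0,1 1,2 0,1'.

Answer: 1,2 2,3 1,2 0,1

Derivation:
Collision at t=3/2: particles 1 and 2 swap velocities; positions: p0=3 p1=9 p2=9 p3=35/2; velocities now: v0=0 v1=0 v2=2 v3=-1
Collision at t=13/3: particles 2 and 3 swap velocities; positions: p0=3 p1=9 p2=44/3 p3=44/3; velocities now: v0=0 v1=0 v2=-1 v3=2
Collision at t=10: particles 1 and 2 swap velocities; positions: p0=3 p1=9 p2=9 p3=26; velocities now: v0=0 v1=-1 v2=0 v3=2
Collision at t=16: particles 0 and 1 swap velocities; positions: p0=3 p1=3 p2=9 p3=38; velocities now: v0=-1 v1=0 v2=0 v3=2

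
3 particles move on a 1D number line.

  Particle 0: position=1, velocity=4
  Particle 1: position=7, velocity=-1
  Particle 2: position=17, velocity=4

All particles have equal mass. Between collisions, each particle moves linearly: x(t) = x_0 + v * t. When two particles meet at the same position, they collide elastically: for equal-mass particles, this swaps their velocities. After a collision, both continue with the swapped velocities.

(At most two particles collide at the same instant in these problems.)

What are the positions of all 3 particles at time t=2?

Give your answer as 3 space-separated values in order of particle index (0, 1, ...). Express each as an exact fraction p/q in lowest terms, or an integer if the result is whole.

Collision at t=6/5: particles 0 and 1 swap velocities; positions: p0=29/5 p1=29/5 p2=109/5; velocities now: v0=-1 v1=4 v2=4
Advance to t=2 (no further collisions before then); velocities: v0=-1 v1=4 v2=4; positions = 5 9 25

Answer: 5 9 25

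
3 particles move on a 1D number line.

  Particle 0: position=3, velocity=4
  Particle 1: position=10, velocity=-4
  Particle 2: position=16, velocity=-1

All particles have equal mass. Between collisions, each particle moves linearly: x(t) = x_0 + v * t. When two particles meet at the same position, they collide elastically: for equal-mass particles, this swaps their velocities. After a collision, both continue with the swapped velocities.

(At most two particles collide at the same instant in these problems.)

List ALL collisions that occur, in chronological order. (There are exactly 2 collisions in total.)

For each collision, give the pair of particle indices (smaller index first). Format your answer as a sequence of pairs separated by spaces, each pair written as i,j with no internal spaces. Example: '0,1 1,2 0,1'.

Collision at t=7/8: particles 0 and 1 swap velocities; positions: p0=13/2 p1=13/2 p2=121/8; velocities now: v0=-4 v1=4 v2=-1
Collision at t=13/5: particles 1 and 2 swap velocities; positions: p0=-2/5 p1=67/5 p2=67/5; velocities now: v0=-4 v1=-1 v2=4

Answer: 0,1 1,2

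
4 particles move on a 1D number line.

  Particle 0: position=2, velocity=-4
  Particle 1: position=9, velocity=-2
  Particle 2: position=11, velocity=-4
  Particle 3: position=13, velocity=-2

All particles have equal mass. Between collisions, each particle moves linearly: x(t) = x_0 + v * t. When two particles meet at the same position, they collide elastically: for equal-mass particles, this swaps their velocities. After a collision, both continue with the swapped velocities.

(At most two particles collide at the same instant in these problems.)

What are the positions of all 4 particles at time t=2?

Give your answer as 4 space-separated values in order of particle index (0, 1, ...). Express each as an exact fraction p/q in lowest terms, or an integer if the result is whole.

Answer: -6 3 5 9

Derivation:
Collision at t=1: particles 1 and 2 swap velocities; positions: p0=-2 p1=7 p2=7 p3=11; velocities now: v0=-4 v1=-4 v2=-2 v3=-2
Advance to t=2 (no further collisions before then); velocities: v0=-4 v1=-4 v2=-2 v3=-2; positions = -6 3 5 9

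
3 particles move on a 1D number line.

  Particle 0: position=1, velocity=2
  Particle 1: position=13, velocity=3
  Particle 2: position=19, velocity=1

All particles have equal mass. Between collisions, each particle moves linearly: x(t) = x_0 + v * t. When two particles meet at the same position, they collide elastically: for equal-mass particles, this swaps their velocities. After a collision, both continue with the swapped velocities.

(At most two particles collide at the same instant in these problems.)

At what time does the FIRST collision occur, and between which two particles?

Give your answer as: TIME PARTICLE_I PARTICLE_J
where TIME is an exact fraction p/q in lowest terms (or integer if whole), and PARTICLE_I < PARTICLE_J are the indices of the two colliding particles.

Pair (0,1): pos 1,13 vel 2,3 -> not approaching (rel speed -1 <= 0)
Pair (1,2): pos 13,19 vel 3,1 -> gap=6, closing at 2/unit, collide at t=3
Earliest collision: t=3 between 1 and 2

Answer: 3 1 2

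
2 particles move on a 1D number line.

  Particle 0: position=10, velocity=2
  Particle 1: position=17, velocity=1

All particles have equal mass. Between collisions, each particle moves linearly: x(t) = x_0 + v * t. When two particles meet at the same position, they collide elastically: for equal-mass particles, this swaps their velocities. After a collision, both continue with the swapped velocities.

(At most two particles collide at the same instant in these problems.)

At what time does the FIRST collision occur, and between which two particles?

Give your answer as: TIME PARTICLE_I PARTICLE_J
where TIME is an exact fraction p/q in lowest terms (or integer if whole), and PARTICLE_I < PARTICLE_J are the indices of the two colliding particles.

Pair (0,1): pos 10,17 vel 2,1 -> gap=7, closing at 1/unit, collide at t=7
Earliest collision: t=7 between 0 and 1

Answer: 7 0 1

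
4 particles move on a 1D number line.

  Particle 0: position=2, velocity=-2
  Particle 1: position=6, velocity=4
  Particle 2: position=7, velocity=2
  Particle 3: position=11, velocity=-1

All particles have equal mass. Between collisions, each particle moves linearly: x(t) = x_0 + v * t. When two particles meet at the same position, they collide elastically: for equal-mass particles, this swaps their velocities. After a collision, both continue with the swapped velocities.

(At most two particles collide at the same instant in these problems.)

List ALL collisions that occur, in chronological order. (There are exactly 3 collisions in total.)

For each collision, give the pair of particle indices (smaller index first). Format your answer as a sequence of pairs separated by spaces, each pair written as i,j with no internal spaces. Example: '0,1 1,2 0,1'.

Answer: 1,2 2,3 1,2

Derivation:
Collision at t=1/2: particles 1 and 2 swap velocities; positions: p0=1 p1=8 p2=8 p3=21/2; velocities now: v0=-2 v1=2 v2=4 v3=-1
Collision at t=1: particles 2 and 3 swap velocities; positions: p0=0 p1=9 p2=10 p3=10; velocities now: v0=-2 v1=2 v2=-1 v3=4
Collision at t=4/3: particles 1 and 2 swap velocities; positions: p0=-2/3 p1=29/3 p2=29/3 p3=34/3; velocities now: v0=-2 v1=-1 v2=2 v3=4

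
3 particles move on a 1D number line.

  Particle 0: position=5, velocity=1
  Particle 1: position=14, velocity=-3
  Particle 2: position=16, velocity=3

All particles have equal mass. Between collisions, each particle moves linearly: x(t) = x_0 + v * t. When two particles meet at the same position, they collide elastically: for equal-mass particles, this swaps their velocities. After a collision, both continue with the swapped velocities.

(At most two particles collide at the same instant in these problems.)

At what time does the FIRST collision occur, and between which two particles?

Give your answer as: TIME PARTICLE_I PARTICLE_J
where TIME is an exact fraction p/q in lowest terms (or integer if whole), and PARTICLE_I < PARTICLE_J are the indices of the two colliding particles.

Answer: 9/4 0 1

Derivation:
Pair (0,1): pos 5,14 vel 1,-3 -> gap=9, closing at 4/unit, collide at t=9/4
Pair (1,2): pos 14,16 vel -3,3 -> not approaching (rel speed -6 <= 0)
Earliest collision: t=9/4 between 0 and 1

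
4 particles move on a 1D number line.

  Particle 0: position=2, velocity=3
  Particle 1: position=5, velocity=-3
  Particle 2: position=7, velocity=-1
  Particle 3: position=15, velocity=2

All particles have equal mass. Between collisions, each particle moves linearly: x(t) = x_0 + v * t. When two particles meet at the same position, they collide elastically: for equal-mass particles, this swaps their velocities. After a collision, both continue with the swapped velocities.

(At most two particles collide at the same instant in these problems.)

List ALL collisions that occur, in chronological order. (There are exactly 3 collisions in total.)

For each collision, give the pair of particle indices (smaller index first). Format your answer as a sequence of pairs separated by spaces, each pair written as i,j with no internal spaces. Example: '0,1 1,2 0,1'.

Answer: 0,1 1,2 2,3

Derivation:
Collision at t=1/2: particles 0 and 1 swap velocities; positions: p0=7/2 p1=7/2 p2=13/2 p3=16; velocities now: v0=-3 v1=3 v2=-1 v3=2
Collision at t=5/4: particles 1 and 2 swap velocities; positions: p0=5/4 p1=23/4 p2=23/4 p3=35/2; velocities now: v0=-3 v1=-1 v2=3 v3=2
Collision at t=13: particles 2 and 3 swap velocities; positions: p0=-34 p1=-6 p2=41 p3=41; velocities now: v0=-3 v1=-1 v2=2 v3=3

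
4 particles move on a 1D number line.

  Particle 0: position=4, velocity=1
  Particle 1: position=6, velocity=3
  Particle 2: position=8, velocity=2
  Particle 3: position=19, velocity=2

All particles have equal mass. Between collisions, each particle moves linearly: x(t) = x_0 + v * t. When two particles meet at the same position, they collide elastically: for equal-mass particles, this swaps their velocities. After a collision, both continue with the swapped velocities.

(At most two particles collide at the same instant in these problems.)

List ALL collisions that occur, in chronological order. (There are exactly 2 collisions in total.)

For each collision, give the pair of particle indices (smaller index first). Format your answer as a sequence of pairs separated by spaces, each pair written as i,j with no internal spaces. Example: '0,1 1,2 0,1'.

Collision at t=2: particles 1 and 2 swap velocities; positions: p0=6 p1=12 p2=12 p3=23; velocities now: v0=1 v1=2 v2=3 v3=2
Collision at t=13: particles 2 and 3 swap velocities; positions: p0=17 p1=34 p2=45 p3=45; velocities now: v0=1 v1=2 v2=2 v3=3

Answer: 1,2 2,3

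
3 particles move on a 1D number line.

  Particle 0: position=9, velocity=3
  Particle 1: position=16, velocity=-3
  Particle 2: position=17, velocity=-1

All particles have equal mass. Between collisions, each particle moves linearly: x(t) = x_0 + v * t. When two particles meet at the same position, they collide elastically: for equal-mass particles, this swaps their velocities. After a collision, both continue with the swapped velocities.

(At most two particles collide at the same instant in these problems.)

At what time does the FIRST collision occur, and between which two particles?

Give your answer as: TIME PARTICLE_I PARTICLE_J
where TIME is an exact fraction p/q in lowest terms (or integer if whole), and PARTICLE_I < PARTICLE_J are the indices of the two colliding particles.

Answer: 7/6 0 1

Derivation:
Pair (0,1): pos 9,16 vel 3,-3 -> gap=7, closing at 6/unit, collide at t=7/6
Pair (1,2): pos 16,17 vel -3,-1 -> not approaching (rel speed -2 <= 0)
Earliest collision: t=7/6 between 0 and 1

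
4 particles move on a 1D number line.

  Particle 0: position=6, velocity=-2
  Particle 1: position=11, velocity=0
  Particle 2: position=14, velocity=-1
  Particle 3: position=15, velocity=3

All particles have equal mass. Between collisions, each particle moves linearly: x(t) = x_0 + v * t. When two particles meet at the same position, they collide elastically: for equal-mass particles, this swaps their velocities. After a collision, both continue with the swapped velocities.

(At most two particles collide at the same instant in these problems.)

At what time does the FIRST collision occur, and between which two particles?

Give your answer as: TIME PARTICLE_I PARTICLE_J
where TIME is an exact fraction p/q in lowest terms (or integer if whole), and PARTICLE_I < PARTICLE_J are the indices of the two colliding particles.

Answer: 3 1 2

Derivation:
Pair (0,1): pos 6,11 vel -2,0 -> not approaching (rel speed -2 <= 0)
Pair (1,2): pos 11,14 vel 0,-1 -> gap=3, closing at 1/unit, collide at t=3
Pair (2,3): pos 14,15 vel -1,3 -> not approaching (rel speed -4 <= 0)
Earliest collision: t=3 between 1 and 2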